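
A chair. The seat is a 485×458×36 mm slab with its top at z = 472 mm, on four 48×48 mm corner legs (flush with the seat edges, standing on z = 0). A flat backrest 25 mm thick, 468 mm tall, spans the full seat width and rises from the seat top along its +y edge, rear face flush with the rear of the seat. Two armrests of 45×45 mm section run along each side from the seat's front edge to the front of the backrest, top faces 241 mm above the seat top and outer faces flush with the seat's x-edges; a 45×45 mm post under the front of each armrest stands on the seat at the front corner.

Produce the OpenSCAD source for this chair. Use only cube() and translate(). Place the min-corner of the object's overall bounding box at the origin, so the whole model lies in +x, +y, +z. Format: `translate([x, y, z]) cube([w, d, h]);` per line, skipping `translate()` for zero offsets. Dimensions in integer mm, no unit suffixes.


// leg_h = 472 - 36 = 436
// arm post h = 241 - 45 = 196
translate([0, 0, 436]) cube([485, 458, 36]);
cube([48, 48, 436]);
translate([437, 0, 0]) cube([48, 48, 436]);
translate([0, 410, 0]) cube([48, 48, 436]);
translate([437, 410, 0]) cube([48, 48, 436]);
translate([0, 433, 472]) cube([485, 25, 468]);
translate([0, 0, 668]) cube([45, 433, 45]);
translate([440, 0, 668]) cube([45, 433, 45]);
translate([0, 0, 472]) cube([45, 45, 196]);
translate([440, 0, 472]) cube([45, 45, 196]);


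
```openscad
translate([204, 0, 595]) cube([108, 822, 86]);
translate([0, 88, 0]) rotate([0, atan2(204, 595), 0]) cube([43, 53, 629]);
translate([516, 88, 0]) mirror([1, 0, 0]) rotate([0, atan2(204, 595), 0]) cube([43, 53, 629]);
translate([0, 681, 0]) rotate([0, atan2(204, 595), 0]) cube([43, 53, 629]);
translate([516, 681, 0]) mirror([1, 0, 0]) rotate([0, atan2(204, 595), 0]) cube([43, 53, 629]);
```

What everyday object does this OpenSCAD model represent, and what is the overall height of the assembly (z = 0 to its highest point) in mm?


A sawhorse. The overall height is 681 mm.

A beam across two mirrored pairs of raked legs — a sawhorse. The beam's underside is at z = 595 (matching the legs' vertical rise in atan2(204, 595)) and the beam is 86 mm tall, so its top is at 595 + 86 = 681 mm. The raked legs top out at the beam's underside, so that is the highest point.


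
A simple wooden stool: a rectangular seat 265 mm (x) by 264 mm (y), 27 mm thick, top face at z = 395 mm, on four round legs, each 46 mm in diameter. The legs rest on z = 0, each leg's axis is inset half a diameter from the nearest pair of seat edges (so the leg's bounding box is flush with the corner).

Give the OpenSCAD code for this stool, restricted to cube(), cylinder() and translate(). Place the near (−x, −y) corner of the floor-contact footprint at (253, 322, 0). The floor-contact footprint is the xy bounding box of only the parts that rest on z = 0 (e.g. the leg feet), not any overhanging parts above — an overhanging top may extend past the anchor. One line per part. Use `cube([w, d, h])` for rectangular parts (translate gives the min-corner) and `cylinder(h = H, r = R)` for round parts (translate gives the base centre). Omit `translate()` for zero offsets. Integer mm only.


translate([253, 322, 368]) cube([265, 264, 27]);
translate([276, 345, 0]) cylinder(h = 368, r = 23);
translate([495, 345, 0]) cylinder(h = 368, r = 23);
translate([276, 563, 0]) cylinder(h = 368, r = 23);
translate([495, 563, 0]) cylinder(h = 368, r = 23);


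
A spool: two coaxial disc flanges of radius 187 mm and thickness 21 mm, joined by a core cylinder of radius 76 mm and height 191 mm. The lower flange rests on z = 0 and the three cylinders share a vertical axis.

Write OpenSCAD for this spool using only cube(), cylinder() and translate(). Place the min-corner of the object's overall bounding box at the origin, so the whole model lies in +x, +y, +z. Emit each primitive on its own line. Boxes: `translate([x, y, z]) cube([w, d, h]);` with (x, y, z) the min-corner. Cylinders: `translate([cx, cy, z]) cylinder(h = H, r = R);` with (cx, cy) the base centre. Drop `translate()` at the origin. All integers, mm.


translate([187, 187, 0]) cylinder(h = 21, r = 187);
translate([187, 187, 21]) cylinder(h = 191, r = 76);
translate([187, 187, 212]) cylinder(h = 21, r = 187);


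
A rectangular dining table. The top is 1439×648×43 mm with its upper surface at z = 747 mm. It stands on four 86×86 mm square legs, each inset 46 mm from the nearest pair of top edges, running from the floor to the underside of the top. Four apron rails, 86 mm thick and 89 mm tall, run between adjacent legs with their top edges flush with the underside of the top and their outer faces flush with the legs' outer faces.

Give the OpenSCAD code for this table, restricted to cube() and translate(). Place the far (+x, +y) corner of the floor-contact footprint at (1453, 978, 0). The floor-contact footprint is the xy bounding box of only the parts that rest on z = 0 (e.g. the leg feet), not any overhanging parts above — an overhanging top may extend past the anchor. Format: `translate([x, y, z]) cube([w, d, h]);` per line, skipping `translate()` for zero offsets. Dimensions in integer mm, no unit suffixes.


translate([60, 376, 704]) cube([1439, 648, 43]);
translate([106, 422, 0]) cube([86, 86, 704]);
translate([1367, 422, 0]) cube([86, 86, 704]);
translate([106, 892, 0]) cube([86, 86, 704]);
translate([1367, 892, 0]) cube([86, 86, 704]);
translate([192, 422, 615]) cube([1175, 86, 89]);
translate([192, 892, 615]) cube([1175, 86, 89]);
translate([106, 508, 615]) cube([86, 384, 89]);
translate([1367, 508, 615]) cube([86, 384, 89]);


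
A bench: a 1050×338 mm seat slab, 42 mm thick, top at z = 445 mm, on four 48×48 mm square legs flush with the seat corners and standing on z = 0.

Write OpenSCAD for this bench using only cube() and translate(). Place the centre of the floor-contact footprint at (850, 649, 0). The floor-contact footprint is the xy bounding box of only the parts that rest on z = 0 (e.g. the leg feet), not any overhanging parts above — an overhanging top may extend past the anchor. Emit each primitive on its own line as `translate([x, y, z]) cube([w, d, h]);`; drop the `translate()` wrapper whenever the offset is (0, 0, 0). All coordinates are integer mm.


translate([325, 480, 403]) cube([1050, 338, 42]);
translate([325, 480, 0]) cube([48, 48, 403]);
translate([325, 770, 0]) cube([48, 48, 403]);
translate([1327, 480, 0]) cube([48, 48, 403]);
translate([1327, 770, 0]) cube([48, 48, 403]);


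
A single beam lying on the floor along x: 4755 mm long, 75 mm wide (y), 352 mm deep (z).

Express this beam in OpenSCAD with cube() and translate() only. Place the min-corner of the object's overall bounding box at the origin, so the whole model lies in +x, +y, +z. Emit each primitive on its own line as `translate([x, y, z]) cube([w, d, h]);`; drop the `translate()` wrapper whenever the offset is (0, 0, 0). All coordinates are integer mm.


cube([4755, 75, 352]);


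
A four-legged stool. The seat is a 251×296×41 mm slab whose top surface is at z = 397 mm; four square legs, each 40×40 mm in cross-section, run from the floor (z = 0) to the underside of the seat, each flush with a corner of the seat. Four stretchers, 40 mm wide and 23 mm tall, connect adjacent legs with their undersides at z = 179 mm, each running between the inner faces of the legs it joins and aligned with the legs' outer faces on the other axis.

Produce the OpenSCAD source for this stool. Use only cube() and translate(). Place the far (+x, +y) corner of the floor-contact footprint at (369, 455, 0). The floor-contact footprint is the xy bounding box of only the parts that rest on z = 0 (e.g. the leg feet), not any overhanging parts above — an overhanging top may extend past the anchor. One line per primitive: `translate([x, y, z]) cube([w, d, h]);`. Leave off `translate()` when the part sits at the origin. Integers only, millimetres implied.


translate([118, 159, 356]) cube([251, 296, 41]);
translate([118, 159, 0]) cube([40, 40, 356]);
translate([329, 159, 0]) cube([40, 40, 356]);
translate([118, 415, 0]) cube([40, 40, 356]);
translate([329, 415, 0]) cube([40, 40, 356]);
translate([158, 159, 179]) cube([171, 40, 23]);
translate([158, 415, 179]) cube([171, 40, 23]);
translate([118, 199, 179]) cube([40, 216, 23]);
translate([329, 199, 179]) cube([40, 216, 23]);


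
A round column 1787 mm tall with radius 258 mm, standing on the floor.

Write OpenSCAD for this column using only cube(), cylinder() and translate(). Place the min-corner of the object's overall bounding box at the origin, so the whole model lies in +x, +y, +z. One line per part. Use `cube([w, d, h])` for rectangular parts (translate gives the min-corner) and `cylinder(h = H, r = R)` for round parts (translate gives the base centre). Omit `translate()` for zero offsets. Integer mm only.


translate([258, 258, 0]) cylinder(h = 1787, r = 258);


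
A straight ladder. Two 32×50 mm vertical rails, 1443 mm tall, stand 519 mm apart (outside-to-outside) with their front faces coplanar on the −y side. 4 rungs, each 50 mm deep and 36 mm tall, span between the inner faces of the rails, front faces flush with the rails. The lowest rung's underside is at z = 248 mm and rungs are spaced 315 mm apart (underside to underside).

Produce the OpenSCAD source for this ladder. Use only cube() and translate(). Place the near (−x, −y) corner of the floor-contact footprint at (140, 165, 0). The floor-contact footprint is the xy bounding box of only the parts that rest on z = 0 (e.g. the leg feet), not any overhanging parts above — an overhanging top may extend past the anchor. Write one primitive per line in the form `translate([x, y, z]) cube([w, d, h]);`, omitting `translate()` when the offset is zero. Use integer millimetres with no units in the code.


translate([140, 165, 0]) cube([32, 50, 1443]);
translate([627, 165, 0]) cube([32, 50, 1443]);
translate([172, 165, 248]) cube([455, 50, 36]);
translate([172, 165, 563]) cube([455, 50, 36]);
translate([172, 165, 878]) cube([455, 50, 36]);
translate([172, 165, 1193]) cube([455, 50, 36]);


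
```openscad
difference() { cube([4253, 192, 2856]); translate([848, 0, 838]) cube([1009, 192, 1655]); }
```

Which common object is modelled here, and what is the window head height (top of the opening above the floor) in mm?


A wall with a window opening. The window head height is 2493 mm.

A wall with a rectangular opening subtracted — a window. Sill at z = 838, opening 1655 mm tall, so the head is at 838 + 1655 = 2493 mm.


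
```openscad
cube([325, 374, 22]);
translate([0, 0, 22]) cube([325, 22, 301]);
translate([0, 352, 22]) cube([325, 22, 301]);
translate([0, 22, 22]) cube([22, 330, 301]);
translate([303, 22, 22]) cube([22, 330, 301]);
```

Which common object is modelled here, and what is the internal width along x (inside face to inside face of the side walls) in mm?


An open box. The internal width is 281 mm.

A 325×374 base slab with four walls standing on it — an open box. The base is 325 mm wide and the walls are 22 mm thick, so the internal width is 325 − 2 × 22 = 281 mm.


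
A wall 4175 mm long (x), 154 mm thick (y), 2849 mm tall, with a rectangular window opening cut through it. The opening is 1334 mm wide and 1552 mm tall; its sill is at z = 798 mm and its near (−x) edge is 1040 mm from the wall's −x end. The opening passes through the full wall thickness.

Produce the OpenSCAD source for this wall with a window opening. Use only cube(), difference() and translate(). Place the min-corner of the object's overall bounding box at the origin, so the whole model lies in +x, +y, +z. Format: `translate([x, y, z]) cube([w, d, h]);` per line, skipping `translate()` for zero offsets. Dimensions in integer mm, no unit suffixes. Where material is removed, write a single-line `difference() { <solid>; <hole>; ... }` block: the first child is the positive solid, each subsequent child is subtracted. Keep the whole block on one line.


difference() { cube([4175, 154, 2849]); translate([1040, 0, 798]) cube([1334, 154, 1552]); }


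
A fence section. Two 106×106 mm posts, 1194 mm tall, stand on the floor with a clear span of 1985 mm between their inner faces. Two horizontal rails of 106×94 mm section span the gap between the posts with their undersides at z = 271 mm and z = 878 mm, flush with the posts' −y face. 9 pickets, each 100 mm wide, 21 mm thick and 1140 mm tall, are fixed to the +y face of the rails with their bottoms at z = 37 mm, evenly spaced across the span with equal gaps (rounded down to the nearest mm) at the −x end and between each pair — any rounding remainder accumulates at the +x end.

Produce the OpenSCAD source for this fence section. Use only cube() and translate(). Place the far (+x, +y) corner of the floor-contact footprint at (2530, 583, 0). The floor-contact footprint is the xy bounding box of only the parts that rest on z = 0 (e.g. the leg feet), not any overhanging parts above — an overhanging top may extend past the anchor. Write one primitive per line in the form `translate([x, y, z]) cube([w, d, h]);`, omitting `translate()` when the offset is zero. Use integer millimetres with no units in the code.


translate([333, 477, 0]) cube([106, 106, 1194]);
translate([2424, 477, 0]) cube([106, 106, 1194]);
translate([439, 477, 271]) cube([1985, 106, 94]);
translate([439, 477, 878]) cube([1985, 106, 94]);
translate([547, 583, 37]) cube([100, 21, 1140]);
translate([755, 583, 37]) cube([100, 21, 1140]);
translate([963, 583, 37]) cube([100, 21, 1140]);
translate([1171, 583, 37]) cube([100, 21, 1140]);
translate([1379, 583, 37]) cube([100, 21, 1140]);
translate([1587, 583, 37]) cube([100, 21, 1140]);
translate([1795, 583, 37]) cube([100, 21, 1140]);
translate([2003, 583, 37]) cube([100, 21, 1140]);
translate([2211, 583, 37]) cube([100, 21, 1140]);


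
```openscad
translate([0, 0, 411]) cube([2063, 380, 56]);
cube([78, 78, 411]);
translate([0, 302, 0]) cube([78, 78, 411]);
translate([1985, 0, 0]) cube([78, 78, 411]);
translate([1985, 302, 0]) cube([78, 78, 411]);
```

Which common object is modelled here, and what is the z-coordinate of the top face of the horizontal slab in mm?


A bench. The seat-top height is 467 mm.

A long slab on four corner posts — a bench. The slab sits at z = 411 with thickness 56, so the top is 411 + 56 = 467 mm.


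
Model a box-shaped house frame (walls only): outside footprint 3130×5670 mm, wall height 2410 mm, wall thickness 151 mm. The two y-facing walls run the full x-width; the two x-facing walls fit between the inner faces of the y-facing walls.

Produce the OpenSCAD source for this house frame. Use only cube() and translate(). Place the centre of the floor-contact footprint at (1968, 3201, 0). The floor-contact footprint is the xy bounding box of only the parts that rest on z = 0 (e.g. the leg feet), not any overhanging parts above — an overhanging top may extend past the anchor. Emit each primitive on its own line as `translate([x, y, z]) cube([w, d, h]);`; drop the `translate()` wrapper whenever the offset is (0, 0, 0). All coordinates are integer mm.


translate([403, 366, 0]) cube([3130, 151, 2410]);
translate([403, 5885, 0]) cube([3130, 151, 2410]);
translate([403, 517, 0]) cube([151, 5368, 2410]);
translate([3382, 517, 0]) cube([151, 5368, 2410]);


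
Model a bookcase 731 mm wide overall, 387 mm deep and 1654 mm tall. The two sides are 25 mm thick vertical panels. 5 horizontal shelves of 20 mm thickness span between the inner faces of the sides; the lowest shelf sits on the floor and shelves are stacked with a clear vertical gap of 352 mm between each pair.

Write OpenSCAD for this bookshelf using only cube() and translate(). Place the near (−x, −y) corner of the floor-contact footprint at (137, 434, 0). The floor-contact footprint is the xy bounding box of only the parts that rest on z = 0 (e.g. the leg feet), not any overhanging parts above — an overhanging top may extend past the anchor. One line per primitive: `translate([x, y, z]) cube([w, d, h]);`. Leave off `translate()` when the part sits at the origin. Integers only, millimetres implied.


translate([137, 434, 0]) cube([25, 387, 1654]);
translate([843, 434, 0]) cube([25, 387, 1654]);
translate([162, 434, 0]) cube([681, 387, 20]);
translate([162, 434, 372]) cube([681, 387, 20]);
translate([162, 434, 744]) cube([681, 387, 20]);
translate([162, 434, 1116]) cube([681, 387, 20]);
translate([162, 434, 1488]) cube([681, 387, 20]);


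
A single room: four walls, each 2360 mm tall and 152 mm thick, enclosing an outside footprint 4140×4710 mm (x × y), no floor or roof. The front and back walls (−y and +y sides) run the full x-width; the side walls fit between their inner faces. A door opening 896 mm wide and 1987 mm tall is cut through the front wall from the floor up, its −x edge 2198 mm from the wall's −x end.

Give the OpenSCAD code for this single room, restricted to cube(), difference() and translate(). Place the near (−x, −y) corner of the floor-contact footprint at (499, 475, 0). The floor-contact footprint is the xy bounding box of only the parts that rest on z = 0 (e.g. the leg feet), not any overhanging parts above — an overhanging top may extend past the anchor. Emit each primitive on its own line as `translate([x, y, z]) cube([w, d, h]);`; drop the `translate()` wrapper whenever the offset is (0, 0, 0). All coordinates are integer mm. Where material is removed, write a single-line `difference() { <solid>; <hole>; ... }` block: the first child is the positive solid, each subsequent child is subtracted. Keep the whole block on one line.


difference() { translate([499, 475, 0]) cube([4140, 152, 2360]); translate([2697, 475, 0]) cube([896, 152, 1987]); }
translate([499, 5033, 0]) cube([4140, 152, 2360]);
translate([499, 627, 0]) cube([152, 4406, 2360]);
translate([4487, 627, 0]) cube([152, 4406, 2360]);


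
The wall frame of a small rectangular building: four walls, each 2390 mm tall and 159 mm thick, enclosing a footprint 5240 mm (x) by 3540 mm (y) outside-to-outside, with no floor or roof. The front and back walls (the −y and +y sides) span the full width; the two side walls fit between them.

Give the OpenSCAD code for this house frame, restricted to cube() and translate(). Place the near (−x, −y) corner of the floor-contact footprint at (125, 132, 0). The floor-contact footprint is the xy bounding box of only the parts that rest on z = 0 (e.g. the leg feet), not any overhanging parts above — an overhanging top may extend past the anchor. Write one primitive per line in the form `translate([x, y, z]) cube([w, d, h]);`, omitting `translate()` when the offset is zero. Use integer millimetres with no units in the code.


translate([125, 132, 0]) cube([5240, 159, 2390]);
translate([125, 3513, 0]) cube([5240, 159, 2390]);
translate([125, 291, 0]) cube([159, 3222, 2390]);
translate([5206, 291, 0]) cube([159, 3222, 2390]);


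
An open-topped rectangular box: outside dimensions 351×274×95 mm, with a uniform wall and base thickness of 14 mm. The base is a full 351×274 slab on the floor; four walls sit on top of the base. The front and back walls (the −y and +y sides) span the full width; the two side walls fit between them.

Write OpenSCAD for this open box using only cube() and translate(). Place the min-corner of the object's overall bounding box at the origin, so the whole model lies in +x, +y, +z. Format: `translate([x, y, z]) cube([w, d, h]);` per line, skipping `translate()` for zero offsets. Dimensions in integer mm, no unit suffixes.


cube([351, 274, 14]);
translate([0, 0, 14]) cube([351, 14, 81]);
translate([0, 260, 14]) cube([351, 14, 81]);
translate([0, 14, 14]) cube([14, 246, 81]);
translate([337, 14, 14]) cube([14, 246, 81]);


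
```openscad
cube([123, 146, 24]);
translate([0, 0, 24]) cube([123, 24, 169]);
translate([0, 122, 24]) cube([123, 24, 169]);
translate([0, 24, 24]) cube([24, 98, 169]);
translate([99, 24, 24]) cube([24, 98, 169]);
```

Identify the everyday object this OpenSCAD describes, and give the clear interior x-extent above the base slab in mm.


An open box. The internal width is 75 mm.

A 123×146 base slab with four walls standing on it — an open box. The base is 123 mm wide and the walls are 24 mm thick, so the internal width is 123 − 2 × 24 = 75 mm.


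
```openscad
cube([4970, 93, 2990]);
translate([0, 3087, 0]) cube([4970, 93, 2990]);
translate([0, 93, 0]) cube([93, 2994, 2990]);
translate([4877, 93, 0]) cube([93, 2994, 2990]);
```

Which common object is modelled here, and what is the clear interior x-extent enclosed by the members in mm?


A house (or room) frame. The interior width is 4784 mm.

Four 2990 mm walls enclosing a rectangle with no floor or roof — a room or house frame. Outside width is 4970 mm and wall thickness is 93 mm, so the interior width is 4970 − 2 × 93 = 4784 mm.


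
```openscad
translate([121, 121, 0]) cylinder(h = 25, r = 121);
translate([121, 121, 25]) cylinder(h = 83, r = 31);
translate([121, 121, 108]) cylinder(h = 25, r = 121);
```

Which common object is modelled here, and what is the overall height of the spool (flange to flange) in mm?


A spool. The overall height is 133 mm.

Three coaxial cylinders, large–small–large — a spool. Two 25 mm flanges and a 83 mm core give 25 + 83 + 25 = 133 mm.


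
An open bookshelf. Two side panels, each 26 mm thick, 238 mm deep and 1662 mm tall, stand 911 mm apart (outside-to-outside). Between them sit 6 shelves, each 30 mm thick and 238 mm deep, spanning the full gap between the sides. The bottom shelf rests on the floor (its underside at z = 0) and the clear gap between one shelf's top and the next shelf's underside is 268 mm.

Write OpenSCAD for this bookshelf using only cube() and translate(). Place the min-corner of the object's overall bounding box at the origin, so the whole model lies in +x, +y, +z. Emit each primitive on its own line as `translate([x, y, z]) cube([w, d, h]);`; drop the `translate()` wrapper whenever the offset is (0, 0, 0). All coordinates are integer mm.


cube([26, 238, 1662]);
translate([885, 0, 0]) cube([26, 238, 1662]);
translate([26, 0, 0]) cube([859, 238, 30]);
translate([26, 0, 298]) cube([859, 238, 30]);
translate([26, 0, 596]) cube([859, 238, 30]);
translate([26, 0, 894]) cube([859, 238, 30]);
translate([26, 0, 1192]) cube([859, 238, 30]);
translate([26, 0, 1490]) cube([859, 238, 30]);


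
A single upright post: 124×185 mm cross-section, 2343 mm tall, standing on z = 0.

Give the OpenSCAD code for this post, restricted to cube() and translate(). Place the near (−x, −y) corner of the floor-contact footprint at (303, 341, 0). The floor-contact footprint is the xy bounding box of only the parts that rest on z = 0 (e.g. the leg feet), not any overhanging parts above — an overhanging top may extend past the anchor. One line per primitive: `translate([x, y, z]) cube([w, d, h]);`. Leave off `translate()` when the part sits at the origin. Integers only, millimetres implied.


translate([303, 341, 0]) cube([124, 185, 2343]);


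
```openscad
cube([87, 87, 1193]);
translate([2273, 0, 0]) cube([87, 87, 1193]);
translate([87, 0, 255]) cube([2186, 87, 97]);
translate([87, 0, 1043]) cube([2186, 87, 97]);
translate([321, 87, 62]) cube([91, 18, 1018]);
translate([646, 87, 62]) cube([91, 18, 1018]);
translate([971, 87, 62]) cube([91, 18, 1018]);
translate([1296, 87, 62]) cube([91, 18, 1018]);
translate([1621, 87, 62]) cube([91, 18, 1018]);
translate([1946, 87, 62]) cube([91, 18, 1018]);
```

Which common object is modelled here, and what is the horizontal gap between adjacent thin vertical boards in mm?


A fence section. The picket gap is 234 mm.

Two posts, two rails, 6 pickets — a fence section. Span 2186 mm holds 6 pickets of 91 mm with 7 equal gaps: ⌊(2186 − 6·91) / 7⌋ = 234 mm.


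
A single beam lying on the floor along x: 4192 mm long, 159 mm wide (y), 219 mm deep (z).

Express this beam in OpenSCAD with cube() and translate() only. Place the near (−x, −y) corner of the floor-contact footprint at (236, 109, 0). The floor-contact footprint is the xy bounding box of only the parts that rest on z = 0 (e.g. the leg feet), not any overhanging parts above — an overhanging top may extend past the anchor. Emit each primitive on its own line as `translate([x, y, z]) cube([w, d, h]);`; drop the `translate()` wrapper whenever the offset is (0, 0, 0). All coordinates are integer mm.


translate([236, 109, 0]) cube([4192, 159, 219]);


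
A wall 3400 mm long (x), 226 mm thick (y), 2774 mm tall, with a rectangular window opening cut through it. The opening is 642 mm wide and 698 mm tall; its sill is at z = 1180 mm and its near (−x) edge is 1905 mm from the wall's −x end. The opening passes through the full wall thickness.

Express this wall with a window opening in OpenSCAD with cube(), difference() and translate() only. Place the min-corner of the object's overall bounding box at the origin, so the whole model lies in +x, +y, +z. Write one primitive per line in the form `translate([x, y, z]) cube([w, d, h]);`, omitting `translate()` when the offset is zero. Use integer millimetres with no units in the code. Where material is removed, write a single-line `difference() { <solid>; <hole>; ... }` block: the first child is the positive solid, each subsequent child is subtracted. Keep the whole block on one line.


difference() { cube([3400, 226, 2774]); translate([1905, 0, 1180]) cube([642, 226, 698]); }


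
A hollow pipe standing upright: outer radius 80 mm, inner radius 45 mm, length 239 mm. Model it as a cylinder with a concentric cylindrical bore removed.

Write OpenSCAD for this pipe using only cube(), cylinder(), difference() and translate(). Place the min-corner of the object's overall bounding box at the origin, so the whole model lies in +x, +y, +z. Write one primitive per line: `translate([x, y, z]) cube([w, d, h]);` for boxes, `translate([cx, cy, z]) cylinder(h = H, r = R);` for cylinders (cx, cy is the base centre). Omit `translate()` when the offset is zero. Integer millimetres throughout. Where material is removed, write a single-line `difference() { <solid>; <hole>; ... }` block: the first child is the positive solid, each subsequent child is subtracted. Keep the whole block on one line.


difference() { translate([80, 80, 0]) cylinder(h = 239, r = 80); translate([80, 80, 0]) cylinder(h = 239, r = 45); }


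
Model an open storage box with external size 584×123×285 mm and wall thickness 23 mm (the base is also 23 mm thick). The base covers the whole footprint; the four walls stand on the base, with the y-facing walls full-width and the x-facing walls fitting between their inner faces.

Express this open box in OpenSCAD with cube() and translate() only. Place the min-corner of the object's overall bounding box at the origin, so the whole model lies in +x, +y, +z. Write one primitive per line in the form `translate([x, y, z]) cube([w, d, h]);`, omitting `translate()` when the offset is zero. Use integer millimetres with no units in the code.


cube([584, 123, 23]);
translate([0, 0, 23]) cube([584, 23, 262]);
translate([0, 100, 23]) cube([584, 23, 262]);
translate([0, 23, 23]) cube([23, 77, 262]);
translate([561, 23, 23]) cube([23, 77, 262]);


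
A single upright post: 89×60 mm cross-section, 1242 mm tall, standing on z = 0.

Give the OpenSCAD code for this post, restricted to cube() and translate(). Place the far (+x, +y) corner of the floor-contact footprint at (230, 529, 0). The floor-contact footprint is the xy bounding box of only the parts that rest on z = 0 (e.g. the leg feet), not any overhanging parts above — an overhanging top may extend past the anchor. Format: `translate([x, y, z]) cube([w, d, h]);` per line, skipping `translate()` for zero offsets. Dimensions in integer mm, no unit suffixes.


translate([141, 469, 0]) cube([89, 60, 1242]);


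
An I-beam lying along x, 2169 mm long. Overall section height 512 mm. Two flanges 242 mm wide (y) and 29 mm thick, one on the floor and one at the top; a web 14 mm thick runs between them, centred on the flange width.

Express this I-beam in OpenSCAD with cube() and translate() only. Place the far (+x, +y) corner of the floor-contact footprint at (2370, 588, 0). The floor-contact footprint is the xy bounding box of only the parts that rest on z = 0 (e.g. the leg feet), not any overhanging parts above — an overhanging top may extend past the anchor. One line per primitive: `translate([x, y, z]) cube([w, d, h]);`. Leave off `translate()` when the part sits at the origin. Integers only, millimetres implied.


translate([201, 346, 0]) cube([2169, 242, 29]);
translate([201, 460, 29]) cube([2169, 14, 454]);
translate([201, 346, 483]) cube([2169, 242, 29]);


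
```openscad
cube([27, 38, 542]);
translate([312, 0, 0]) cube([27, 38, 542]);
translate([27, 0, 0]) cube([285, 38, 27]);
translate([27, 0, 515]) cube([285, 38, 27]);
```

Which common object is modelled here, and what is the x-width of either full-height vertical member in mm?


A picture frame. The border width is 27 mm.

Four thin pieces enclosing a rectangular opening — a picture frame. The two full-height stiles are 542 mm tall; the top rail sits at z = 515 and is 27 mm tall, so the border above the opening is 542 − 515 = 27 mm, matching the stile x-width.


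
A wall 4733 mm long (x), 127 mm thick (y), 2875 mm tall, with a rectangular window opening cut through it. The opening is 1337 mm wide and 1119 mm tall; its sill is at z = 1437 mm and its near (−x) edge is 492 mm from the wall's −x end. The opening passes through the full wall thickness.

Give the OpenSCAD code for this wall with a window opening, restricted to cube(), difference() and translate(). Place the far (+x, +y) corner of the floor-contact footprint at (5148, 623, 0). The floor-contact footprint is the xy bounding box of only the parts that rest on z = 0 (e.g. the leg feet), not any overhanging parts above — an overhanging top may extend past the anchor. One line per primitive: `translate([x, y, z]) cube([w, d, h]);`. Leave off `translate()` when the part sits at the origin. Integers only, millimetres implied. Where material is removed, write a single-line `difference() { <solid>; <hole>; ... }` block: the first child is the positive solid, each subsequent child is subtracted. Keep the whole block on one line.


difference() { translate([415, 496, 0]) cube([4733, 127, 2875]); translate([907, 496, 1437]) cube([1337, 127, 1119]); }


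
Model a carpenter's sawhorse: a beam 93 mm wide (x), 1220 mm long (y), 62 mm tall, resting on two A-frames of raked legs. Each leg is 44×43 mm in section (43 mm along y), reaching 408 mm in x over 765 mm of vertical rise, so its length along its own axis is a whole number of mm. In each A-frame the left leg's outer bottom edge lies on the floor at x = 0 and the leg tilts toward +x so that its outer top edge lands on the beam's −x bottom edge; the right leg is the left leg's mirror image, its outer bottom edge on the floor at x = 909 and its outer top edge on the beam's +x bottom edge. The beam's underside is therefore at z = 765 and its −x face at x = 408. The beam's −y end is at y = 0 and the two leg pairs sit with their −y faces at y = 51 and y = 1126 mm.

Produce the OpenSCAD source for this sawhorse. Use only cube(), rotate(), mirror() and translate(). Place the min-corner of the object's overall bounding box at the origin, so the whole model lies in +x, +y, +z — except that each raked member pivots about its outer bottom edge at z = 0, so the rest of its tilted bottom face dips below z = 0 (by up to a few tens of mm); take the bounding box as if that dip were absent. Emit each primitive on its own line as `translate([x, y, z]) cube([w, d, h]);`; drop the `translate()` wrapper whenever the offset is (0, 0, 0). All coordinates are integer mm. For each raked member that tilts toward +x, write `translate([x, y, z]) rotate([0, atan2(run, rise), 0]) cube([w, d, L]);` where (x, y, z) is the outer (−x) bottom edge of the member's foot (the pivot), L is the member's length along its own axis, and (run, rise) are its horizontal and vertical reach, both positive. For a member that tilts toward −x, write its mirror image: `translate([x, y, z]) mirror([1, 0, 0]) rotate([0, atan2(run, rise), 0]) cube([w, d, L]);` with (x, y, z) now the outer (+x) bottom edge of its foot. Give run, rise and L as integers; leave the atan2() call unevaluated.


translate([408, 0, 765]) cube([93, 1220, 62]);
translate([0, 51, 0]) rotate([0, atan2(408, 765), 0]) cube([44, 43, 867]);
translate([909, 51, 0]) mirror([1, 0, 0]) rotate([0, atan2(408, 765), 0]) cube([44, 43, 867]);
translate([0, 1126, 0]) rotate([0, atan2(408, 765), 0]) cube([44, 43, 867]);
translate([909, 1126, 0]) mirror([1, 0, 0]) rotate([0, atan2(408, 765), 0]) cube([44, 43, 867]);


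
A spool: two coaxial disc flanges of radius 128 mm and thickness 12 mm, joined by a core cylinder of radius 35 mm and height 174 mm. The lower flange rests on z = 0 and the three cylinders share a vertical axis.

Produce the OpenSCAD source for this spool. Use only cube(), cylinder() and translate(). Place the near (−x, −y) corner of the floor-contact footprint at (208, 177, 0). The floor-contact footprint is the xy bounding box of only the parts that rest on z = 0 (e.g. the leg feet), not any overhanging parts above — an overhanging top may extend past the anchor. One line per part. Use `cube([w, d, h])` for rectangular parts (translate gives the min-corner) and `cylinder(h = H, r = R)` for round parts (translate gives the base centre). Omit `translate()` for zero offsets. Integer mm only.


translate([336, 305, 0]) cylinder(h = 12, r = 128);
translate([336, 305, 12]) cylinder(h = 174, r = 35);
translate([336, 305, 186]) cylinder(h = 12, r = 128);


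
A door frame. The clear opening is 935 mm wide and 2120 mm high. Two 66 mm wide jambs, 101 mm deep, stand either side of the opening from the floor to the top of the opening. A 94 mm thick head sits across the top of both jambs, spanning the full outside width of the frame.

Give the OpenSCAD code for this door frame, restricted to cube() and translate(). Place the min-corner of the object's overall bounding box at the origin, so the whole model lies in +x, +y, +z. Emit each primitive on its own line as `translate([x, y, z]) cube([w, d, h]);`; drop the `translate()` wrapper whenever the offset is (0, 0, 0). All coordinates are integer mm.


cube([66, 101, 2120]);
translate([1001, 0, 0]) cube([66, 101, 2120]);
translate([0, 0, 2120]) cube([1067, 101, 94]);


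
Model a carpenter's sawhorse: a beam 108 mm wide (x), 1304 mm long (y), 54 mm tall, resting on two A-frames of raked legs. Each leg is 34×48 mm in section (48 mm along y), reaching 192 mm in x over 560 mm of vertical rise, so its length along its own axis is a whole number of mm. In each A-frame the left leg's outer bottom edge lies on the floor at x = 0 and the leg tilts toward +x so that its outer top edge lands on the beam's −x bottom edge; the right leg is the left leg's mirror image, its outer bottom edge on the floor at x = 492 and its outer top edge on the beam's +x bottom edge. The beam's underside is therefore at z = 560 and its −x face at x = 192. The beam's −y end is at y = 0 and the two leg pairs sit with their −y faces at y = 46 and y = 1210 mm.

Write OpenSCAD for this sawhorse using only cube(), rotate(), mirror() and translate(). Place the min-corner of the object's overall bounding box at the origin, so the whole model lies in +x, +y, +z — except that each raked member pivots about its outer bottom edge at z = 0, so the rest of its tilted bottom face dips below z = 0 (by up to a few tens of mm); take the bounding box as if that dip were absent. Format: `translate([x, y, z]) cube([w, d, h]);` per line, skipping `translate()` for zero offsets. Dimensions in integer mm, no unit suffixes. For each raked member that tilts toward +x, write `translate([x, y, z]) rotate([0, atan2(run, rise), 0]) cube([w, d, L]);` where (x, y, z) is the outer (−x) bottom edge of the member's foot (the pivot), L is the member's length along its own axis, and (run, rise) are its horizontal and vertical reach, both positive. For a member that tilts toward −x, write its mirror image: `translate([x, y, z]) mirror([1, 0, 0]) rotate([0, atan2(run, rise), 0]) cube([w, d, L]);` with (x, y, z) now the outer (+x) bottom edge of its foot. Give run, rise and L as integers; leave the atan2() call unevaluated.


// leg length = √(192² + 560²) = 592
// right-leg outer foot x = 2·192 + 108 = 492
// beam min-corner = (192, 0, 560)
translate([192, 0, 560]) cube([108, 1304, 54]);
translate([0, 46, 0]) rotate([0, atan2(192, 560), 0]) cube([34, 48, 592]);
translate([492, 46, 0]) mirror([1, 0, 0]) rotate([0, atan2(192, 560), 0]) cube([34, 48, 592]);
translate([0, 1210, 0]) rotate([0, atan2(192, 560), 0]) cube([34, 48, 592]);
translate([492, 1210, 0]) mirror([1, 0, 0]) rotate([0, atan2(192, 560), 0]) cube([34, 48, 592]);


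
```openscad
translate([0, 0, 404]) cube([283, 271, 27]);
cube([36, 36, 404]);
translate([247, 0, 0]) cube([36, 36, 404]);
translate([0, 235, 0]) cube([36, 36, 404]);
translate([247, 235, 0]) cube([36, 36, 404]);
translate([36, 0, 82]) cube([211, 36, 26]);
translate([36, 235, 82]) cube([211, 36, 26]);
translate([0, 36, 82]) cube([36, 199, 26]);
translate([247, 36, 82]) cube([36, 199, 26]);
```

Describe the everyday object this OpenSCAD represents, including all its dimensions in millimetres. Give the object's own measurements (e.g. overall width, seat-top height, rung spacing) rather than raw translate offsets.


A simple wooden stool: a rectangular seat 283 mm (x) by 271 mm (y), 27 mm thick, top face at z = 431 mm, on four square legs, each 36×36 mm in cross-section. The legs rest on z = 0, each flush with a corner of the seat. Four stretchers, 36 mm wide and 26 mm tall, connect adjacent legs with their undersides at z = 82 mm, each running between the inner faces of the legs it joins and aligned with the legs' outer faces on the other axis.


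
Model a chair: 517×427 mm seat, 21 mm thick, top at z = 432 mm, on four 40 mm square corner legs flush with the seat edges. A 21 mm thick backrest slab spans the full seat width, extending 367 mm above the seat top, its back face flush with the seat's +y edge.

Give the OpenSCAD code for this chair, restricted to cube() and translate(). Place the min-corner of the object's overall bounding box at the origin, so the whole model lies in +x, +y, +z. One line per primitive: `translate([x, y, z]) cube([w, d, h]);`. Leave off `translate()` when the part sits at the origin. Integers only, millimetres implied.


translate([0, 0, 411]) cube([517, 427, 21]);
cube([40, 40, 411]);
translate([477, 0, 0]) cube([40, 40, 411]);
translate([0, 387, 0]) cube([40, 40, 411]);
translate([477, 387, 0]) cube([40, 40, 411]);
translate([0, 406, 432]) cube([517, 21, 367]);


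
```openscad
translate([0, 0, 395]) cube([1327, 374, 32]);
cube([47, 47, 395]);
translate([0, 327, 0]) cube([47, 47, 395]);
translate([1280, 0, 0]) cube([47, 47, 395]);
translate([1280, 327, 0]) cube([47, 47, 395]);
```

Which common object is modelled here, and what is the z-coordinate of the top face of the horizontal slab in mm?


A bench. The seat-top height is 427 mm.

A long slab on four corner posts — a bench. The slab sits at z = 395 with thickness 32, so the top is 395 + 32 = 427 mm.


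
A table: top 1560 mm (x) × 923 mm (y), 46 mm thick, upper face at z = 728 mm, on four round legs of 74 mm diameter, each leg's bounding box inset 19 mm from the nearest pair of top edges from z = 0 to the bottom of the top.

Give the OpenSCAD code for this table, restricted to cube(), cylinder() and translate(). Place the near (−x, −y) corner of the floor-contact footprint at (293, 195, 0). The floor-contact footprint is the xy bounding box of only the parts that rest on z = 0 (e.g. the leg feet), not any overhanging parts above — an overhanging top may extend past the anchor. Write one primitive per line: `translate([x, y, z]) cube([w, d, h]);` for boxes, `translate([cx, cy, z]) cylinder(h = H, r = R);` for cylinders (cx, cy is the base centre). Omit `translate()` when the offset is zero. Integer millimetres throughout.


translate([274, 176, 682]) cube([1560, 923, 46]);
translate([330, 232, 0]) cylinder(h = 682, r = 37);
translate([1778, 232, 0]) cylinder(h = 682, r = 37);
translate([330, 1043, 0]) cylinder(h = 682, r = 37);
translate([1778, 1043, 0]) cylinder(h = 682, r = 37);
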